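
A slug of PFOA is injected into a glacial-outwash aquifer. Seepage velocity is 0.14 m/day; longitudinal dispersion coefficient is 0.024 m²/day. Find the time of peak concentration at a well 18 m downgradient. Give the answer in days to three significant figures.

For the 1D instantaneous-source solution, setting ∂C/∂t = 0 at fixed x gives v²t² + 2Dt − x² = 0, so t = (√(D² + v²x²) − D)/v².
√(D² + v²x²) = √(0.024² + 0.14² × 18²) = 2.520; v² = 0.0196.
t = (2.520 − 0.024)/0.0196 = 127 days (vs. the pure-advection estimate x/v = 129 d).

127 days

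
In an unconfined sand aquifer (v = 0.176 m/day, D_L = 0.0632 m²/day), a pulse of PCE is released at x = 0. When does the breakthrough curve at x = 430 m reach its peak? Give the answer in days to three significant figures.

2440 days

For the 1D instantaneous-source solution, setting ∂C/∂t = 0 at fixed x gives v²t² + 2Dt − x² = 0, so t = (√(D² + v²x²) − D)/v².
√(D² + v²x²) = √(0.0632² + 0.176² × 430²) = 75.68; v² = 0.030976.
t = (75.68 − 0.0632)/0.030976 = 2440 days (vs. the pure-advection estimate x/v = 2440 d).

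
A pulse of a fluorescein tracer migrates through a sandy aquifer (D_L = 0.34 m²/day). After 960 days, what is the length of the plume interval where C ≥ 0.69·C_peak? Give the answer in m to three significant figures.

The plume is Gaussian with σ = √(2Dt) = √(2 × 0.34 × 960) = 25.55 m.
C/C_peak = exp(−Δx²/(2σ²)) = 0.69 ⇒ Δx = σ·√(−2 ln 0.69) = 25.55 × 0.8615 = 22.01 m.
Width = 2Δx = 44.0 m.

44.0 m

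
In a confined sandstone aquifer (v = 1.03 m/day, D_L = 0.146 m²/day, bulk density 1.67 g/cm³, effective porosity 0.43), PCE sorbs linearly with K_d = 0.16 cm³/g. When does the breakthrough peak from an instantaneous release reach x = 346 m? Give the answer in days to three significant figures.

544 days

Retardation factor R = 1 + ρ_b·K_d/n = 1 + 1.67 × 0.16/0.43 = 1.621.
Sorption retards both mechanisms: v_R = v/R = 0.6354 m/day, D_R = D/R = 0.09007 m²/day.
Peak time from v_R²t² + 2D_R t − x² = 0: t = (√(D_R² + v_R²x²) − D_R)/v_R².
√(D_R² + v_R²x²) = √(0.09007² + 0.6354² × 346²) = 219.8; v_R² = 0.4037.
t = (219.8 − 0.09007)/0.4037 = 544 days.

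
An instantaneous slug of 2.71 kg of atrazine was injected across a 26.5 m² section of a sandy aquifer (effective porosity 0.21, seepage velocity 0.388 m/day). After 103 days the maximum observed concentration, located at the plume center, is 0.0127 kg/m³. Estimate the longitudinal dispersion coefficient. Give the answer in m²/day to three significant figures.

At the plume center C_max = M/(n_e·A·√(4πDt)), so D = M²/(4πt·(n_e·A·C_max)²).
n_e·A·C_max = 0.21 × 26.5 × 0.0127 = 0.07068 kg/m.
D = 2.71²/(4π × 103 × 0.07068²) = 1.14 m²/day.

1.14 m²/day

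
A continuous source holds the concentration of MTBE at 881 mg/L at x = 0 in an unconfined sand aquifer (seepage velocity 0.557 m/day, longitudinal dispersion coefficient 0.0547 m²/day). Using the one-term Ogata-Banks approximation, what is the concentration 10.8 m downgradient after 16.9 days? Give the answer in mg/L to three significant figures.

136 mg/L

For a continuous step input, C/C₀ ≈ ½·erfc((x−vt)/(2√(Dt))).
vt = 0.557 × 16.9 = 9.4133 m and 2√(Dt) = 2√(0.0547 × 16.9) = 1.923 m.
Argument (x−vt)/(2√(Dt)) = (10.8 − 9.4133)/1.923 = 0.7211; ½·erfc(0.7211) = 0.1539.
C = 881 × 0.1539 = 136 mg/L.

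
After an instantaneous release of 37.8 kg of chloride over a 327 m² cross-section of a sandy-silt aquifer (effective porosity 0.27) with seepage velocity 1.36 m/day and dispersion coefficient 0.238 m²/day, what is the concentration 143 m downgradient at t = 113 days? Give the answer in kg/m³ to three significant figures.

0.00807 kg/m³

For an instantaneous plane source, C(x,t) = M/(n_e·A·√(4πDt)) · exp(−(x−vt)²/(4Dt)), with n_e·A the pore (flow) area.
Plume center vt = 1.36 × 113 = 153.68 m, so the well at 143 m is 10.68 m upgradient of the peak.
√(4πDt) = 18.38 m, giving peak height M/(n_e·A·√(4πDt)) = 37.8/(0.27 × 327 × 18.38) = 0.02329 kg/m³.
(x−vt)²/(4Dt) = (-10.68)²/(4 × 0.238 × 113) = 1.060; exp(−1.060) = 0.3465.
C = 0.02329 × 0.3465 = 0.00807 kg/m³.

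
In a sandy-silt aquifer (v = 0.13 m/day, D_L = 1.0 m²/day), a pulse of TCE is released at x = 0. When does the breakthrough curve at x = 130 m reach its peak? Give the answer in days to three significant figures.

For the 1D instantaneous-source solution, setting ∂C/∂t = 0 at fixed x gives v²t² + 2Dt − x² = 0, so t = (√(D² + v²x²) − D)/v².
√(D² + v²x²) = √(1.0² + 0.13² × 130²) = 16.93; v² = 0.0169.
t = (16.93 − 1.0)/0.0169 = 943 days (vs. the pure-advection estimate x/v = 1000 d).

943 days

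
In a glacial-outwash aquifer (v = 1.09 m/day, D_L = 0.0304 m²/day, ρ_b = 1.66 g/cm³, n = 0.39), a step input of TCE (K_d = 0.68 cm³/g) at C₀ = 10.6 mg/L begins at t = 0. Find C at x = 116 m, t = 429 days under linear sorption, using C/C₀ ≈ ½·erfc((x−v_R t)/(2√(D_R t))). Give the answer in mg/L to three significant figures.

Retardation factor R = 1 + ρ_b·K_d/n = 1 + 1.66 × 0.68/0.39 = 3.894.
Sorption retards both mechanisms: v_R = v/R = 0.2799 m/day, D_R = D/R = 0.007807 m²/day.
v_R·t = 0.2799 × 429 = 120.0771 m; 2√(D_R t) = 3.660 m; argument = (116 − 120.0771)/3.660 = -1.114.
C = C₀ × ½·erfc(-1.114) = 10.6 × 0.9424 = 9.99 mg/L.

9.99 mg/L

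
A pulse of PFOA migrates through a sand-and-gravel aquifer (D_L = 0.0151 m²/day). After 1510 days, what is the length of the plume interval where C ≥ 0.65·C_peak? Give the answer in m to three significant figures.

The plume is Gaussian with σ = √(2Dt) = √(2 × 0.0151 × 1510) = 6.753 m.
C/C_peak = exp(−Δx²/(2σ²)) = 0.65 ⇒ Δx = σ·√(−2 ln 0.65) = 6.753 × 0.9282 = 6.268 m.
Width = 2Δx = 12.5 m.

12.5 m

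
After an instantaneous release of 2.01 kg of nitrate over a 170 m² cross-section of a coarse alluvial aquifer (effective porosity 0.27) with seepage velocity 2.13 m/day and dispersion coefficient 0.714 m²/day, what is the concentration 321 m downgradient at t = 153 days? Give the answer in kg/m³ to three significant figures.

For an instantaneous plane source, C(x,t) = M/(n_e·A·√(4πDt)) · exp(−(x−vt)²/(4Dt)), with n_e·A the pore (flow) area.
Plume center vt = 2.13 × 153 = 325.89 m, so the well at 321 m is 4.89 m upgradient of the peak.
√(4πDt) = 37.05 m, giving peak height M/(n_e·A·√(4πDt)) = 2.01/(0.27 × 170 × 37.05) = 0.001182 kg/m³.
(x−vt)²/(4Dt) = (-4.89)²/(4 × 0.714 × 153) = 0.05472; exp(−0.05472) = 0.9468.
C = 0.001182 × 0.9468 = 0.00112 kg/m³.

0.00112 kg/m³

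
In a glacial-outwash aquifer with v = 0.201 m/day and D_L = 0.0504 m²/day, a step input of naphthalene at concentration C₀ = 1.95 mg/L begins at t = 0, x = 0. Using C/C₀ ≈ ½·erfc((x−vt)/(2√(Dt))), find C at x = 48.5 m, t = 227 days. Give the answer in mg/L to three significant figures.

For a continuous step input, C/C₀ ≈ ½·erfc((x−vt)/(2√(Dt))).
vt = 0.201 × 227 = 45.627 m and 2√(Dt) = 2√(0.0504 × 227) = 6.765 m.
Argument (x−vt)/(2√(Dt)) = (48.5 − 45.627)/6.765 = 0.4247; ½·erfc(0.4247) = 0.2740.
C = 1.95 × 0.2740 = 0.534 mg/L.

0.534 mg/L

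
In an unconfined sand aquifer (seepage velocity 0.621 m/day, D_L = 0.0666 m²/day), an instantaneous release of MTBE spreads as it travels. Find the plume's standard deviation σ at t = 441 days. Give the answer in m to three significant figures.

7.66 m

Dispersive spreading gives a Gaussian with σ² = 2Dt; advection only shifts the center.
σ = √(2 × 0.0666 × 441) = 7.66 m.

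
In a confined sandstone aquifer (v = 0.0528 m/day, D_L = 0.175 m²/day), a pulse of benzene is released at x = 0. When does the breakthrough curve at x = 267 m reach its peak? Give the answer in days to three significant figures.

For the 1D instantaneous-source solution, setting ∂C/∂t = 0 at fixed x gives v²t² + 2Dt − x² = 0, so t = (√(D² + v²x²) − D)/v².
√(D² + v²x²) = √(0.175² + 0.0528² × 267²) = 14.10; v² = 0.00278784.
t = (14.10 − 0.175)/0.00278784 = 4990 days (vs. the pure-advection estimate x/v = 5060 d).

4990 days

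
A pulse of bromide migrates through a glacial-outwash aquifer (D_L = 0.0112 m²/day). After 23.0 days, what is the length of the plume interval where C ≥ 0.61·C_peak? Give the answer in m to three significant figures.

The plume is Gaussian with σ = √(2Dt) = √(2 × 0.0112 × 23.0) = 0.7178 m.
C/C_peak = exp(−Δx²/(2σ²)) = 0.61 ⇒ Δx = σ·√(−2 ln 0.61) = 0.7178 × 0.9943 = 0.7137 m.
Width = 2Δx = 1.43 m.

1.43 m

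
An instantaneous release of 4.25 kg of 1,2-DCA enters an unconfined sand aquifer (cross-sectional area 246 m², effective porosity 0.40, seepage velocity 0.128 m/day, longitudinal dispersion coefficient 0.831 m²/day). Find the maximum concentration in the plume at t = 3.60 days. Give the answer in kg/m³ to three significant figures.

0.00704 kg/m³

The peak of an instantaneous 1D plume sits at x = vt; there the Gaussian factor is 1 and C_max = M/(n_e·A·√(4πDt)), where n_e·A is the pore area the mass is dissolved in.
√(4πDt) = √(4π × 0.831 × 3.60) = 6.131 m, so C_max = 4.25/(0.40 × 246 × 6.131) = 0.00704 kg/m³.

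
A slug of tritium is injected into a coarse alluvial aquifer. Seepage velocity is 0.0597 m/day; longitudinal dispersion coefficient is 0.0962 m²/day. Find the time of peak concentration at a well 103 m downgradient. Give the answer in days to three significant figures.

1700 days

For the 1D instantaneous-source solution, setting ∂C/∂t = 0 at fixed x gives v²t² + 2Dt − x² = 0, so t = (√(D² + v²x²) − D)/v².
√(D² + v²x²) = √(0.0962² + 0.0597² × 103²) = 6.150; v² = 0.00356409.
t = (6.150 − 0.0962)/0.00356409 = 1700 days (vs. the pure-advection estimate x/v = 1730 d).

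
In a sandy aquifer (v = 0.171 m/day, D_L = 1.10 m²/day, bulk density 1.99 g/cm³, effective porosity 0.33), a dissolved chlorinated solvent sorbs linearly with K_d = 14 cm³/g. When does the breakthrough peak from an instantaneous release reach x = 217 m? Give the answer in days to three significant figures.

Retardation factor R = 1 + ρ_b·K_d/n = 1 + 1.99 × 14/0.33 = 85.42.
Sorption retards both mechanisms: v_R = v/R = 0.002002 m/day, D_R = D/R = 0.01288 m²/day.
Peak time from v_R²t² + 2D_R t − x² = 0: t = (√(D_R² + v_R²x²) − D_R)/v_R².
√(D_R² + v_R²x²) = √(0.01288² + 0.002002² × 217²) = 0.4346; v_R² = 4.008e-06.
t = (0.4346 − 0.01288)/4.008e-06 = 105000 days.

105000 days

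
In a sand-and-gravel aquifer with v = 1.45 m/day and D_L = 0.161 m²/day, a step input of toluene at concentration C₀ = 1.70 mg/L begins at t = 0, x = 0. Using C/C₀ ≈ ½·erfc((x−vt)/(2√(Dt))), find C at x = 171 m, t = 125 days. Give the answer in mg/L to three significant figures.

For a continuous step input, C/C₀ ≈ ½·erfc((x−vt)/(2√(Dt))).
vt = 1.45 × 125 = 181.25 m and 2√(Dt) = 2√(0.161 × 125) = 8.972 m.
Argument (x−vt)/(2√(Dt)) = (171 − 181.25)/8.972 = -1.142; ½·erfc(-1.142) = 0.9468.
C = 1.70 × 0.9468 = 1.61 mg/L.

1.61 mg/L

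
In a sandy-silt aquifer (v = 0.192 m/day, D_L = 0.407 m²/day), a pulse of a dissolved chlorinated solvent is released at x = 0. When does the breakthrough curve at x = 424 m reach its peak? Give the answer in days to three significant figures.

2200 days

For the 1D instantaneous-source solution, setting ∂C/∂t = 0 at fixed x gives v²t² + 2Dt − x² = 0, so t = (√(D² + v²x²) − D)/v².
√(D² + v²x²) = √(0.407² + 0.192² × 424²) = 81.41; v² = 0.036864.
t = (81.41 − 0.407)/0.036864 = 2200 days (vs. the pure-advection estimate x/v = 2210 d).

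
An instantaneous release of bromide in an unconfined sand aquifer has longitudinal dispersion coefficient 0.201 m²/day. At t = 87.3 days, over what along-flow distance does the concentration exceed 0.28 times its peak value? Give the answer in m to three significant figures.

The plume is Gaussian with σ = √(2Dt) = √(2 × 0.201 × 87.3) = 5.924 m.
C/C_peak = exp(−Δx²/(2σ²)) = 0.28 ⇒ Δx = σ·√(−2 ln 0.28) = 5.924 × 1.596 = 9.455 m.
Width = 2Δx = 18.9 m.

18.9 m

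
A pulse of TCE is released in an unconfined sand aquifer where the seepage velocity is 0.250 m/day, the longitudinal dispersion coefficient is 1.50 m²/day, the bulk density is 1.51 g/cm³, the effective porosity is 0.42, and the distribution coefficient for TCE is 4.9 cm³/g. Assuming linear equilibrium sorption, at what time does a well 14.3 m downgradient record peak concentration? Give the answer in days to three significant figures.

Retardation factor R = 1 + ρ_b·K_d/n = 1 + 1.51 × 4.9/0.42 = 18.62.
Sorption retards both mechanisms: v_R = v/R = 0.01343 m/day, D_R = D/R = 0.08056 m²/day.
Peak time from v_R²t² + 2D_R t − x² = 0: t = (√(D_R² + v_R²x²) − D_R)/v_R².
√(D_R² + v_R²x²) = √(0.08056² + 0.01343² × 14.3²) = 0.2083; v_R² = 0.0001804.
t = (0.2083 − 0.08056)/0.0001804 = 708 days.

708 days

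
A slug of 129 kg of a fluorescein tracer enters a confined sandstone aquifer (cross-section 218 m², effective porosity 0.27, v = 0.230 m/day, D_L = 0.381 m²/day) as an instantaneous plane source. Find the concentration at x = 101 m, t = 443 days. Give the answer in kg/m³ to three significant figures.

For an instantaneous plane source, C(x,t) = M/(n_e·A·√(4πDt)) · exp(−(x−vt)²/(4Dt)), with n_e·A the pore (flow) area.
Plume center vt = 0.230 × 443 = 101.89 m, so the well at 101 m is 0.89 m upgradient of the peak.
√(4πDt) = 46.05 m, giving peak height M/(n_e·A·√(4πDt)) = 129/(0.27 × 218 × 46.05) = 0.04759 kg/m³.
(x−vt)²/(4Dt) = (-0.89)²/(4 × 0.381 × 443) = 0.001173; exp(−0.001173) = 0.9988.
C = 0.04759 × 0.9988 = 0.0475 kg/m³.

0.0475 kg/m³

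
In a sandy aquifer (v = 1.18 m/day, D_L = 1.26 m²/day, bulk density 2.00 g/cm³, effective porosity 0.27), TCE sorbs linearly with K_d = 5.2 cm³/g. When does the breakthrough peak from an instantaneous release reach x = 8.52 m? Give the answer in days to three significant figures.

Retardation factor R = 1 + ρ_b·K_d/n = 1 + 2.00 × 5.2/0.27 = 39.52.
Sorption retards both mechanisms: v_R = v/R = 0.02986 m/day, D_R = D/R = 0.03188 m²/day.
Peak time from v_R²t² + 2D_R t − x² = 0: t = (√(D_R² + v_R²x²) − D_R)/v_R².
√(D_R² + v_R²x²) = √(0.03188² + 0.02986² × 8.52²) = 0.2564; v_R² = 0.0008916.
t = (0.2564 − 0.03188)/0.0008916 = 252 days.

252 days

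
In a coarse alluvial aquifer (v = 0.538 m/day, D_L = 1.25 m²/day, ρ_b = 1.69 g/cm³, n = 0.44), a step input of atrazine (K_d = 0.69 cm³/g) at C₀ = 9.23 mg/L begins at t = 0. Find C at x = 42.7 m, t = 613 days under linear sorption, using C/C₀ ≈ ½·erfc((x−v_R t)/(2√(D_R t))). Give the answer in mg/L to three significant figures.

9.14 mg/L

Retardation factor R = 1 + ρ_b·K_d/n = 1 + 1.69 × 0.69/0.44 = 3.650.
Sorption retards both mechanisms: v_R = v/R = 0.1474 m/day, D_R = D/R = 0.3425 m²/day.
v_R·t = 0.1474 × 613 = 90.3562 m; 2√(D_R t) = 28.98 m; argument = (42.7 − 90.3562)/28.98 = -1.644.
C = C₀ × ½·erfc(-1.644) = 9.23 × 0.9900 = 9.14 mg/L.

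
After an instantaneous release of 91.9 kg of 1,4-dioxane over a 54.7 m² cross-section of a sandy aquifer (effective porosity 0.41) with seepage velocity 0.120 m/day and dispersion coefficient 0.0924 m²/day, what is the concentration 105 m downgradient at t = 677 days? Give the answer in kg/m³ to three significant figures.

For an instantaneous plane source, C(x,t) = M/(n_e·A·√(4πDt)) · exp(−(x−vt)²/(4Dt)), with n_e·A the pore (flow) area.
Plume center vt = 0.120 × 677 = 81.24 m, so the well at 105 m is 23.76 m downgradient of the peak.
√(4πDt) = 28.04 m, giving peak height M/(n_e·A·√(4πDt)) = 91.9/(0.41 × 54.7 × 28.04) = 0.1461 kg/m³.
(x−vt)²/(4Dt) = (23.76)²/(4 × 0.0924 × 677) = 2.256; exp(−2.256) = 0.1048.
C = 0.1461 × 0.1048 = 0.0153 kg/m³.

0.0153 kg/m³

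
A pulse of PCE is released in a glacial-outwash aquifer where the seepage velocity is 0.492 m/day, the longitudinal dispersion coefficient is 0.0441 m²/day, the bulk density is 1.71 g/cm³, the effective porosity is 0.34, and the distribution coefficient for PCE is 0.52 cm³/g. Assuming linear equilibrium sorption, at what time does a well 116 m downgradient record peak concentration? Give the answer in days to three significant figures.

Retardation factor R = 1 + ρ_b·K_d/n = 1 + 1.71 × 0.52/0.34 = 3.615.
Sorption retards both mechanisms: v_R = v/R = 0.1361 m/day, D_R = D/R = 0.01220 m²/day.
Peak time from v_R²t² + 2D_R t − x² = 0: t = (√(D_R² + v_R²x²) − D_R)/v_R².
√(D_R² + v_R²x²) = √(0.01220² + 0.1361² × 116²) = 15.79; v_R² = 0.01852.
t = (15.79 − 0.01220)/0.01852 = 852 days.

852 days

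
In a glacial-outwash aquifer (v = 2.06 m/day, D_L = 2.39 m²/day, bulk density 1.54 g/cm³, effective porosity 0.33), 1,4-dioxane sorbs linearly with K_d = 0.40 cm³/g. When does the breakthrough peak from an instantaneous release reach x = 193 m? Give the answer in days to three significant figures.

Retardation factor R = 1 + ρ_b·K_d/n = 1 + 1.54 × 0.40/0.33 = 2.867.
Sorption retards both mechanisms: v_R = v/R = 0.7185 m/day, D_R = D/R = 0.8336 m²/day.
Peak time from v_R²t² + 2D_R t − x² = 0: t = (√(D_R² + v_R²x²) − D_R)/v_R².
√(D_R² + v_R²x²) = √(0.8336² + 0.7185² × 193²) = 138.7; v_R² = 0.5162.
t = (138.7 − 0.8336)/0.5162 = 267 days.

267 days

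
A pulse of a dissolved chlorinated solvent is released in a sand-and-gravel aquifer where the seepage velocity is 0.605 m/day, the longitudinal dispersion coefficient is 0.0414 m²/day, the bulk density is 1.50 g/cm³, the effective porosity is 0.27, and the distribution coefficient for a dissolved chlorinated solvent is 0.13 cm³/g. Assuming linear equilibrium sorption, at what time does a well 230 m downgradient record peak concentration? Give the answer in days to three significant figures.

Retardation factor R = 1 + ρ_b·K_d/n = 1 + 1.50 × 0.13/0.27 = 1.722.
Sorption retards both mechanisms: v_R = v/R = 0.3513 m/day, D_R = D/R = 0.02404 m²/day.
Peak time from v_R²t² + 2D_R t − x² = 0: t = (√(D_R² + v_R²x²) − D_R)/v_R².
√(D_R² + v_R²x²) = √(0.02404² + 0.3513² × 230²) = 80.80; v_R² = 0.1234.
t = (80.80 − 0.02404)/0.1234 = 655 days.

655 days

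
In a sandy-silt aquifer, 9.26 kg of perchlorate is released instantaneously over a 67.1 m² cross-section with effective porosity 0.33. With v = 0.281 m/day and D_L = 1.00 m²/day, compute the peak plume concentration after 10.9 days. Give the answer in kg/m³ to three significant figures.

The peak of an instantaneous 1D plume sits at x = vt; there the Gaussian factor is 1 and C_max = M/(n_e·A·√(4πDt)), where n_e·A is the pore area the mass is dissolved in.
√(4πDt) = √(4π × 1.00 × 10.9) = 11.70 m, so C_max = 9.26/(0.33 × 67.1 × 11.70) = 0.0357 kg/m³.

0.0357 kg/m³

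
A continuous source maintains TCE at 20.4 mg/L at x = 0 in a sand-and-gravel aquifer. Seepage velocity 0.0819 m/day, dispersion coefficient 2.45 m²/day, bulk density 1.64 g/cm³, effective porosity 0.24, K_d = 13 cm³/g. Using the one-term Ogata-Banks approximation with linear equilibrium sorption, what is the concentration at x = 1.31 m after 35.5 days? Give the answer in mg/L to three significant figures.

3.66 mg/L

Retardation factor R = 1 + ρ_b·K_d/n = 1 + 1.64 × 13/0.24 = 89.83.
Sorption retards both mechanisms: v_R = v/R = 0.0009117 m/day, D_R = D/R = 0.02727 m²/day.
v_R·t = 0.0009117 × 35.5 = 0.03236535 m; 2√(D_R t) = 1.968 m; argument = (1.31 − 0.03236535)/1.968 = 0.6492.
C = C₀ × ½·erfc(0.6492) = 20.4 × 0.1793 = 3.66 mg/L.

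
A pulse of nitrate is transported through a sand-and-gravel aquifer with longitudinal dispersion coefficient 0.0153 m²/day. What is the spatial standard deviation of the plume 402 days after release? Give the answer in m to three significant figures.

Dispersive spreading gives a Gaussian with σ² = 2Dt; advection only shifts the center.
σ = √(2 × 0.0153 × 402) = 3.51 m.

3.51 m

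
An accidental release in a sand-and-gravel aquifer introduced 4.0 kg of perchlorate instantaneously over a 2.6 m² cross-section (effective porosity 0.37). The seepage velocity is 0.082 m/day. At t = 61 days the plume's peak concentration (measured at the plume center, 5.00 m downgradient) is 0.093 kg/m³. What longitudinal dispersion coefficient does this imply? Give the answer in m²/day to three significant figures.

2.61 m²/day

At the plume center C_max = M/(n_e·A·√(4πDt)), so D = M²/(4πt·(n_e·A·C_max)²).
n_e·A·C_max = 0.37 × 2.6 × 0.093 = 0.08947 kg/m.
D = 4.0²/(4π × 61 × 0.08947²) = 2.61 m²/day.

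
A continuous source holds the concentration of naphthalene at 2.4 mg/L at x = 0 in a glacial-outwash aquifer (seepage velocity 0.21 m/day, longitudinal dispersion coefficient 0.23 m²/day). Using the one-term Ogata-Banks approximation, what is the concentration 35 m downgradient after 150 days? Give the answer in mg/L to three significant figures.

For a continuous step input, C/C₀ ≈ ½·erfc((x−vt)/(2√(Dt))).
vt = 0.21 × 150 = 31.5 m and 2√(Dt) = 2√(0.23 × 150) = 11.75 m.
Argument (x−vt)/(2√(Dt)) = (35 − 31.5)/11.75 = 0.2979; ½·erfc(0.2979) = 0.3368.
C = 2.4 × 0.3368 = 0.808 mg/L.

0.808 mg/L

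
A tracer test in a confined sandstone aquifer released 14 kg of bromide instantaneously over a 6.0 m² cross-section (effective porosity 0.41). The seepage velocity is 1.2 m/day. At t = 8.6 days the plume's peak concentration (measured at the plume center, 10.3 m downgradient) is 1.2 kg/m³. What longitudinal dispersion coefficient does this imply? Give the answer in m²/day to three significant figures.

0.208 m²/day

At the plume center C_max = M/(n_e·A·√(4πDt)), so D = M²/(4πt·(n_e·A·C_max)²).
n_e·A·C_max = 0.41 × 6.0 × 1.2 = 2.952 kg/m.
D = 14²/(4π × 8.6 × 2.952²) = 0.208 m²/day.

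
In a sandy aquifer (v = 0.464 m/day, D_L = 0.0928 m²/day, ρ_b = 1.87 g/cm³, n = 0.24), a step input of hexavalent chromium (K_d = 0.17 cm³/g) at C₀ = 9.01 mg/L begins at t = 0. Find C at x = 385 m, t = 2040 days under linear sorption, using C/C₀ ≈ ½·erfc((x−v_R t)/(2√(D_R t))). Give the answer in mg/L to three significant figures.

8.64 mg/L

Retardation factor R = 1 + ρ_b·K_d/n = 1 + 1.87 × 0.17/0.24 = 2.325.
Sorption retards both mechanisms: v_R = v/R = 0.1996 m/day, D_R = D/R = 0.03991 m²/day.
v_R·t = 0.1996 × 2040 = 407.184 m; 2√(D_R t) = 18.05 m; argument = (385 − 407.184)/18.05 = -1.229.
C = C₀ × ½·erfc(-1.229) = 9.01 × 0.9589 = 8.64 mg/L.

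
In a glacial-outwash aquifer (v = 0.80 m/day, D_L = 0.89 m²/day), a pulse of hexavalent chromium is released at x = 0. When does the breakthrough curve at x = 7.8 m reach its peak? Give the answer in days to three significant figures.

8.46 days

For the 1D instantaneous-source solution, setting ∂C/∂t = 0 at fixed x gives v²t² + 2Dt − x² = 0, so t = (√(D² + v²x²) − D)/v².
√(D² + v²x²) = √(0.89² + 0.80² × 7.8²) = 6.303; v² = 0.64.
t = (6.303 − 0.89)/0.64 = 8.46 days (vs. the pure-advection estimate x/v = 9.75 d).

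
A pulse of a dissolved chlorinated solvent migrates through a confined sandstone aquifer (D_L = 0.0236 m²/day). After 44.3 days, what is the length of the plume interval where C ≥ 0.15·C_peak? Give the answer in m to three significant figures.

5.63 m

The plume is Gaussian with σ = √(2Dt) = √(2 × 0.0236 × 44.3) = 1.446 m.
C/C_peak = exp(−Δx²/(2σ²)) = 0.15 ⇒ Δx = σ·√(−2 ln 0.15) = 1.446 × 1.948 = 2.817 m.
Width = 2Δx = 5.63 m.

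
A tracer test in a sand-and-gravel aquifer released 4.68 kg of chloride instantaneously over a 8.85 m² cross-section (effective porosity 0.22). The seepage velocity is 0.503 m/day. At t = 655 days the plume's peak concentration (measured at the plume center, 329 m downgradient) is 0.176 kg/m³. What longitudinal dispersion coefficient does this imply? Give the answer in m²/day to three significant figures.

At the plume center C_max = M/(n_e·A·√(4πDt)), so D = M²/(4πt·(n_e·A·C_max)²).
n_e·A·C_max = 0.22 × 8.85 × 0.176 = 0.3427 kg/m.
D = 4.68²/(4π × 655 × 0.3427²) = 0.0227 m²/day.

0.0227 m²/day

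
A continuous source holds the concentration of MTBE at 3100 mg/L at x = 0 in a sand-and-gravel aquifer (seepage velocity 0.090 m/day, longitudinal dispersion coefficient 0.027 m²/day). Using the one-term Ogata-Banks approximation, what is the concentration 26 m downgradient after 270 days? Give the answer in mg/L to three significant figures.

1020 mg/L

For a continuous step input, C/C₀ ≈ ½·erfc((x−vt)/(2√(Dt))).
vt = 0.090 × 270 = 24.3 m and 2√(Dt) = 2√(0.027 × 270) = 5.400 m.
Argument (x−vt)/(2√(Dt)) = (26 − 24.3)/5.400 = 0.3148; ½·erfc(0.3148) = 0.3281.
C = 3100 × 0.3281 = 1020 mg/L.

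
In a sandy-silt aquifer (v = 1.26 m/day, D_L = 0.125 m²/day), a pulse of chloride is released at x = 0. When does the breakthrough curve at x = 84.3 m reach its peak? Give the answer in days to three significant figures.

66.8 days

For the 1D instantaneous-source solution, setting ∂C/∂t = 0 at fixed x gives v²t² + 2Dt − x² = 0, so t = (√(D² + v²x²) − D)/v².
√(D² + v²x²) = √(0.125² + 1.26² × 84.3²) = 106.2; v² = 1.5876.
t = (106.2 − 0.125)/1.5876 = 66.8 days (vs. the pure-advection estimate x/v = 66.9 d).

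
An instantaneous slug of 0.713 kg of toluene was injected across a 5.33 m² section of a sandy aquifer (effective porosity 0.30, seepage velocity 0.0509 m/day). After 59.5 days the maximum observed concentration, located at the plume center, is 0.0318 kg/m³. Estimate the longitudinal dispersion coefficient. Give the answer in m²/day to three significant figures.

0.263 m²/day

At the plume center C_max = M/(n_e·A·√(4πDt)), so D = M²/(4πt·(n_e·A·C_max)²).
n_e·A·C_max = 0.30 × 5.33 × 0.0318 = 0.05085 kg/m.
D = 0.713²/(4π × 59.5 × 0.05085²) = 0.263 m²/day.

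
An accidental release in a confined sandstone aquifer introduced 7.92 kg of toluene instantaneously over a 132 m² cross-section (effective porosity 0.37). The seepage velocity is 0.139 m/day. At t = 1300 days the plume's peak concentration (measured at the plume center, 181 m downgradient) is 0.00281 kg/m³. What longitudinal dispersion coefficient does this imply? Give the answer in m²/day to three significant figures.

0.204 m²/day

At the plume center C_max = M/(n_e·A·√(4πDt)), so D = M²/(4πt·(n_e·A·C_max)²).
n_e·A·C_max = 0.37 × 132 × 0.00281 = 0.1372 kg/m.
D = 7.92²/(4π × 1300 × 0.1372²) = 0.204 m²/day.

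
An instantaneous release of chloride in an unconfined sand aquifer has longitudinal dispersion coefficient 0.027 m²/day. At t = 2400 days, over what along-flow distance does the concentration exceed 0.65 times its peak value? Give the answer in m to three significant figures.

21.1 m

The plume is Gaussian with σ = √(2Dt) = √(2 × 0.027 × 2400) = 11.38 m.
C/C_peak = exp(−Δx²/(2σ²)) = 0.65 ⇒ Δx = σ·√(−2 ln 0.65) = 11.38 × 0.9282 = 10.56 m.
Width = 2Δx = 21.1 m.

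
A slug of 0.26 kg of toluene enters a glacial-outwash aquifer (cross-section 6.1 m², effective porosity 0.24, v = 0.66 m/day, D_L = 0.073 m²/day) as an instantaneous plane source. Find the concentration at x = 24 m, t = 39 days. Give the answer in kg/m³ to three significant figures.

0.0228 kg/m³

For an instantaneous plane source, C(x,t) = M/(n_e·A·√(4πDt)) · exp(−(x−vt)²/(4Dt)), with n_e·A the pore (flow) area.
Plume center vt = 0.66 × 39 = 25.74 m, so the well at 24 m is 1.74 m upgradient of the peak.
√(4πDt) = 5.981 m, giving peak height M/(n_e·A·√(4πDt)) = 0.26/(0.24 × 6.1 × 5.981) = 0.02969 kg/m³.
(x−vt)²/(4Dt) = (-1.74)²/(4 × 0.073 × 39) = 0.2659; exp(−0.2659) = 0.7665.
C = 0.02969 × 0.7665 = 0.0228 kg/m³.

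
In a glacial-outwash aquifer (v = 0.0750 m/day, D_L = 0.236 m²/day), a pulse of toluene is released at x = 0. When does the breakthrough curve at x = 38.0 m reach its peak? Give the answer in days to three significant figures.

466 days

For the 1D instantaneous-source solution, setting ∂C/∂t = 0 at fixed x gives v²t² + 2Dt − x² = 0, so t = (√(D² + v²x²) − D)/v².
√(D² + v²x²) = √(0.236² + 0.0750² × 38.0²) = 2.860; v² = 0.005625.
t = (2.860 − 0.236)/0.005625 = 466 days (vs. the pure-advection estimate x/v = 507 d).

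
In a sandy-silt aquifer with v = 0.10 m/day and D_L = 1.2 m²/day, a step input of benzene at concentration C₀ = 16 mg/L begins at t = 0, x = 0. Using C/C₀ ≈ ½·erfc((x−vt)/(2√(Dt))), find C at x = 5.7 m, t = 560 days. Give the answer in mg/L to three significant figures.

For a continuous step input, C/C₀ ≈ ½·erfc((x−vt)/(2√(Dt))).
vt = 0.10 × 560 = 56 m and 2√(Dt) = 2√(1.2 × 560) = 51.85 m.
Argument (x−vt)/(2√(Dt)) = (5.7 − 56)/51.85 = -0.9701; ½·erfc(-0.9701) = 0.9150.
C = 16 × 0.9150 = 14.6 mg/L.

14.6 mg/L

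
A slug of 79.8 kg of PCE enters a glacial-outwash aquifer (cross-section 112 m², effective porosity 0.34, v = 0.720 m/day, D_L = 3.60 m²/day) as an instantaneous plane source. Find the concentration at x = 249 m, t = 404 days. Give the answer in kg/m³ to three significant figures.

0.0115 kg/m³

For an instantaneous plane source, C(x,t) = M/(n_e·A·√(4πDt)) · exp(−(x−vt)²/(4Dt)), with n_e·A the pore (flow) area.
Plume center vt = 0.720 × 404 = 290.88 m, so the well at 249 m is 41.88 m upgradient of the peak.
√(4πDt) = 135.2 m, giving peak height M/(n_e·A·√(4πDt)) = 79.8/(0.34 × 112 × 135.2) = 0.01550 kg/m³.
(x−vt)²/(4Dt) = (-41.88)²/(4 × 3.60 × 404) = 0.3015; exp(−0.3015) = 0.7397.
C = 0.01550 × 0.7397 = 0.0115 kg/m³.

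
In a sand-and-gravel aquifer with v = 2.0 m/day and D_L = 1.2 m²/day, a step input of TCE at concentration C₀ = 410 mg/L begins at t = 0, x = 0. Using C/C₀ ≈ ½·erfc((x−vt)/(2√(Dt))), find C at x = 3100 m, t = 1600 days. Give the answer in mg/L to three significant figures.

388 mg/L

For a continuous step input, C/C₀ ≈ ½·erfc((x−vt)/(2√(Dt))).
vt = 2.0 × 1600 = 3200 m and 2√(Dt) = 2√(1.2 × 1600) = 87.64 m.
Argument (x−vt)/(2√(Dt)) = (3100 − 3200)/87.64 = -1.141; ½·erfc(-1.141) = 0.9467.
C = 410 × 0.9467 = 388 mg/L.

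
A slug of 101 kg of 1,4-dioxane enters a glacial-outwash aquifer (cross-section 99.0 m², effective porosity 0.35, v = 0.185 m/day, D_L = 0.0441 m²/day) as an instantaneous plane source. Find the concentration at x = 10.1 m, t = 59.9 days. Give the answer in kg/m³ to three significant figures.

0.462 kg/m³

For an instantaneous plane source, C(x,t) = M/(n_e·A·√(4πDt)) · exp(−(x−vt)²/(4Dt)), with n_e·A the pore (flow) area.
Plume center vt = 0.185 × 59.9 = 11.0815 m, so the well at 10.1 m is 0.9815 m upgradient of the peak.
√(4πDt) = 5.762 m, giving peak height M/(n_e·A·√(4πDt)) = 101/(0.35 × 99.0 × 5.762) = 0.5059 kg/m³.
(x−vt)²/(4Dt) = (-0.9815)²/(4 × 0.0441 × 59.9) = 0.09117; exp(−0.09117) = 0.9129.
C = 0.5059 × 0.9129 = 0.462 kg/m³.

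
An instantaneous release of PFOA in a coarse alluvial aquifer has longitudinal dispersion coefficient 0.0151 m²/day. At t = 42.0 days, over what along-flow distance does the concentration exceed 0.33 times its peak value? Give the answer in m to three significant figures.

The plume is Gaussian with σ = √(2Dt) = √(2 × 0.0151 × 42.0) = 1.126 m.
C/C_peak = exp(−Δx²/(2σ²)) = 0.33 ⇒ Δx = σ·√(−2 ln 0.33) = 1.126 × 1.489 = 1.677 m.
Width = 2Δx = 3.35 m.

3.35 m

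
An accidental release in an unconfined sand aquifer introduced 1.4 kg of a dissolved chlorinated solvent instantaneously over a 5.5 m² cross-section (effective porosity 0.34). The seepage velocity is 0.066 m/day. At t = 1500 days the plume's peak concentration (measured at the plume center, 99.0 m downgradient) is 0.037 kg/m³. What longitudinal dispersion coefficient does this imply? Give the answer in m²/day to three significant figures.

At the plume center C_max = M/(n_e·A·√(4πDt)), so D = M²/(4πt·(n_e·A·C_max)²).
n_e·A·C_max = 0.34 × 5.5 × 0.037 = 0.06919 kg/m.
D = 1.4²/(4π × 1500 × 0.06919²) = 0.0217 m²/day.

0.0217 m²/day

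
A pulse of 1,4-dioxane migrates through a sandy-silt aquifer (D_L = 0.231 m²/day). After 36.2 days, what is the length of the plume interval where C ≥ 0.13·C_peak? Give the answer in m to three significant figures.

16.5 m

The plume is Gaussian with σ = √(2Dt) = √(2 × 0.231 × 36.2) = 4.090 m.
C/C_peak = exp(−Δx²/(2σ²)) = 0.13 ⇒ Δx = σ·√(−2 ln 0.13) = 4.090 × 2.020 = 8.262 m.
Width = 2Δx = 16.5 m.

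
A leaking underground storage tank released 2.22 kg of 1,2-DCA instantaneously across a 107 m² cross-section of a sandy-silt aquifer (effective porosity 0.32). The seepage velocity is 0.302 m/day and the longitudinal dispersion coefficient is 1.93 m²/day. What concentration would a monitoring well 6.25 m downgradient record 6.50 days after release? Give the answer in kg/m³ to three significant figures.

For an instantaneous plane source, C(x,t) = M/(n_e·A·√(4πDt)) · exp(−(x−vt)²/(4Dt)), with n_e·A the pore (flow) area.
Plume center vt = 0.302 × 6.50 = 1.963 m, so the well at 6.25 m is 4.287 m downgradient of the peak.
√(4πDt) = 12.56 m, giving peak height M/(n_e·A·√(4πDt)) = 2.22/(0.32 × 107 × 12.56) = 0.005162 kg/m³.
(x−vt)²/(4Dt) = (4.287)²/(4 × 1.93 × 6.50) = 0.3662; exp(−0.3662) = 0.6934.
C = 0.005162 × 0.6934 = 0.00358 kg/m³.

0.00358 kg/m³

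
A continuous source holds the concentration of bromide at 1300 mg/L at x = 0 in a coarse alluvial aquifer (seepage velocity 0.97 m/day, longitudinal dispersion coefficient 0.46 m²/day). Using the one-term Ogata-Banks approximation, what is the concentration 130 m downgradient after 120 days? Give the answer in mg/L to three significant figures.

127 mg/L

For a continuous step input, C/C₀ ≈ ½·erfc((x−vt)/(2√(Dt))).
vt = 0.97 × 120 = 116.4 m and 2√(Dt) = 2√(0.46 × 120) = 14.86 m.
Argument (x−vt)/(2√(Dt)) = (130 − 116.4)/14.86 = 0.9152; ½·erfc(0.9152) = 0.09778.
C = 1300 × 0.09778 = 127 mg/L.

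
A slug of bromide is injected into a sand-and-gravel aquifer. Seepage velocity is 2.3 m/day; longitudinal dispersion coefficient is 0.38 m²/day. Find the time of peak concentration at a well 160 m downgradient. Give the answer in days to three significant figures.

For the 1D instantaneous-source solution, setting ∂C/∂t = 0 at fixed x gives v²t² + 2Dt − x² = 0, so t = (√(D² + v²x²) − D)/v².
√(D² + v²x²) = √(0.38² + 2.3² × 160²) = 368.0; v² = 5.29.
t = (368.0 − 0.38)/5.29 = 69.5 days (vs. the pure-advection estimate x/v = 69.6 d).

69.5 days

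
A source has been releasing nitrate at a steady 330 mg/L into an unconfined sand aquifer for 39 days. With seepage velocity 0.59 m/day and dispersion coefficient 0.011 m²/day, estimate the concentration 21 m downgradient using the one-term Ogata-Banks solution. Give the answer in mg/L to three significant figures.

325 mg/L

For a continuous step input, C/C₀ ≈ ½·erfc((x−vt)/(2√(Dt))).
vt = 0.59 × 39 = 23.01 m and 2√(Dt) = 2√(0.011 × 39) = 1.310 m.
Argument (x−vt)/(2√(Dt)) = (21 − 23.01)/1.310 = -1.534; ½·erfc(-1.534) = 0.9850.
C = 330 × 0.9850 = 325 mg/L.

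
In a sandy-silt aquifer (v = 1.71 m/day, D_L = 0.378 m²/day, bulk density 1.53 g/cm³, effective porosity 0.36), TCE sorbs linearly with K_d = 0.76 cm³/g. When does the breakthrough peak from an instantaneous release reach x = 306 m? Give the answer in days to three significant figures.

Retardation factor R = 1 + ρ_b·K_d/n = 1 + 1.53 × 0.76/0.36 = 4.230.
Sorption retards both mechanisms: v_R = v/R = 0.4043 m/day, D_R = D/R = 0.08936 m²/day.
Peak time from v_R²t² + 2D_R t − x² = 0: t = (√(D_R² + v_R²x²) − D_R)/v_R².
√(D_R² + v_R²x²) = √(0.08936² + 0.4043² × 306²) = 123.7; v_R² = 0.1635.
t = (123.7 − 0.08936)/0.1635 = 756 days.

756 days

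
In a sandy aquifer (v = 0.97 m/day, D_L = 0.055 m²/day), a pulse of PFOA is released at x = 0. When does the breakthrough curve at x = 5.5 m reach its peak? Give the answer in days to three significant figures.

For the 1D instantaneous-source solution, setting ∂C/∂t = 0 at fixed x gives v²t² + 2Dt − x² = 0, so t = (√(D² + v²x²) − D)/v².
√(D² + v²x²) = √(0.055² + 0.97² × 5.5²) = 5.335; v² = 0.9409.
t = (5.335 − 0.055)/0.9409 = 5.61 days (vs. the pure-advection estimate x/v = 5.67 d).

5.61 days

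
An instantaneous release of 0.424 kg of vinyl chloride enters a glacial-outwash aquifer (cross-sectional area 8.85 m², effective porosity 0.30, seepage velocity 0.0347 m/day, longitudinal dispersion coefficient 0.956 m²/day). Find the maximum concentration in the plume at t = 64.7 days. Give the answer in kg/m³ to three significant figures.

0.00573 kg/m³

The peak of an instantaneous 1D plume sits at x = vt; there the Gaussian factor is 1 and C_max = M/(n_e·A·√(4πDt)), where n_e·A is the pore area the mass is dissolved in.
√(4πDt) = √(4π × 0.956 × 64.7) = 27.88 m, so C_max = 0.424/(0.30 × 8.85 × 27.88) = 0.00573 kg/m³.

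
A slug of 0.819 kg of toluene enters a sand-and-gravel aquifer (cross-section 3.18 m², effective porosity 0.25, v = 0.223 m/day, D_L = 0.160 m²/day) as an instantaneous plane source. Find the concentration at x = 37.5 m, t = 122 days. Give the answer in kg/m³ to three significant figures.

For an instantaneous plane source, C(x,t) = M/(n_e·A·√(4πDt)) · exp(−(x−vt)²/(4Dt)), with n_e·A the pore (flow) area.
Plume center vt = 0.223 × 122 = 27.206 m, so the well at 37.5 m is 10.294 m downgradient of the peak.
√(4πDt) = 15.66 m, giving peak height M/(n_e·A·√(4πDt)) = 0.819/(0.25 × 3.18 × 15.66) = 0.06578 kg/m³.
(x−vt)²/(4Dt) = (10.294)²/(4 × 0.160 × 122) = 1.357; exp(−1.357) = 0.2574.
C = 0.06578 × 0.2574 = 0.0169 kg/m³.

0.0169 kg/m³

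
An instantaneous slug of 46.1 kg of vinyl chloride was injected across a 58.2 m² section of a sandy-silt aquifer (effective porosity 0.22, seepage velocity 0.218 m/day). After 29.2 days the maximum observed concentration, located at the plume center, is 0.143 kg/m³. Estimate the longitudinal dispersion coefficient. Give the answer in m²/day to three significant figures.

At the plume center C_max = M/(n_e·A·√(4πDt)), so D = M²/(4πt·(n_e·A·C_max)²).
n_e·A·C_max = 0.22 × 58.2 × 0.143 = 1.831 kg/m.
D = 46.1²/(4π × 29.2 × 1.831²) = 1.73 m²/day.

1.73 m²/day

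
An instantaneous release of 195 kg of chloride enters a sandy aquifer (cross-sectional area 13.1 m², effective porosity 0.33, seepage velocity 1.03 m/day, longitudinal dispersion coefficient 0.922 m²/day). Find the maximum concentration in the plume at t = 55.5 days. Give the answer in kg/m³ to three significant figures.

1.78 kg/m³

The peak of an instantaneous 1D plume sits at x = vt; there the Gaussian factor is 1 and C_max = M/(n_e·A·√(4πDt)), where n_e·A is the pore area the mass is dissolved in.
√(4πDt) = √(4π × 0.922 × 55.5) = 25.36 m, so C_max = 195/(0.33 × 13.1 × 25.36) = 1.78 kg/m³.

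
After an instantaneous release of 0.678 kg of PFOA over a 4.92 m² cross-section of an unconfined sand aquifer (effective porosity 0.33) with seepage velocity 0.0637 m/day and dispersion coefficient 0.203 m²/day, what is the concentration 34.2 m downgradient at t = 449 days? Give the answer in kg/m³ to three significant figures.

For an instantaneous plane source, C(x,t) = M/(n_e·A·√(4πDt)) · exp(−(x−vt)²/(4Dt)), with n_e·A the pore (flow) area.
Plume center vt = 0.0637 × 449 = 28.6013 m, so the well at 34.2 m is 5.5987 m downgradient of the peak.
√(4πDt) = 33.84 m, giving peak height M/(n_e·A·√(4πDt)) = 0.678/(0.33 × 4.92 × 33.84) = 0.01234 kg/m³.
(x−vt)²/(4Dt) = (5.5987)²/(4 × 0.203 × 449) = 0.08597; exp(−0.08597) = 0.9176.
C = 0.01234 × 0.9176 = 0.0113 kg/m³.

0.0113 kg/m³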